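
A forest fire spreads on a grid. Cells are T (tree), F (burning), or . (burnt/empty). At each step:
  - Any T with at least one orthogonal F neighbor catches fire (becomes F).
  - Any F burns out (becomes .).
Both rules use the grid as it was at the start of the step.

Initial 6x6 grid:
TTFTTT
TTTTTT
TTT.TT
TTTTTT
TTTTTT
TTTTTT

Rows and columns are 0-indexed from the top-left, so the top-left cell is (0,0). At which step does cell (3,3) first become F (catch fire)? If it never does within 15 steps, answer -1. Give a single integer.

Step 1: cell (3,3)='T' (+3 fires, +1 burnt)
Step 2: cell (3,3)='T' (+5 fires, +3 burnt)
Step 3: cell (3,3)='T' (+5 fires, +5 burnt)
Step 4: cell (3,3)='F' (+6 fires, +5 burnt)
  -> target ignites at step 4
Step 5: cell (3,3)='.' (+6 fires, +6 burnt)
Step 6: cell (3,3)='.' (+5 fires, +6 burnt)
Step 7: cell (3,3)='.' (+3 fires, +5 burnt)
Step 8: cell (3,3)='.' (+1 fires, +3 burnt)
Step 9: cell (3,3)='.' (+0 fires, +1 burnt)
  fire out at step 9

4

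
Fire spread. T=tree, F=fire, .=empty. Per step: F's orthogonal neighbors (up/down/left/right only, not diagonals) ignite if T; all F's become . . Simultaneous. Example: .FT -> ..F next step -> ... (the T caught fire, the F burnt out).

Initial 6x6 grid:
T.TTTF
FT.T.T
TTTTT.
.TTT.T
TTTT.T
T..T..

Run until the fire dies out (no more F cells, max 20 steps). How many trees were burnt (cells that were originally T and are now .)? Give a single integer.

Step 1: +5 fires, +2 burnt (F count now 5)
Step 2: +2 fires, +5 burnt (F count now 2)
Step 3: +4 fires, +2 burnt (F count now 4)
Step 4: +3 fires, +4 burnt (F count now 3)
Step 5: +4 fires, +3 burnt (F count now 4)
Step 6: +2 fires, +4 burnt (F count now 2)
Step 7: +1 fires, +2 burnt (F count now 1)
Step 8: +0 fires, +1 burnt (F count now 0)
Fire out after step 8
Initially T: 23, now '.': 34
Total burnt (originally-T cells now '.'): 21

Answer: 21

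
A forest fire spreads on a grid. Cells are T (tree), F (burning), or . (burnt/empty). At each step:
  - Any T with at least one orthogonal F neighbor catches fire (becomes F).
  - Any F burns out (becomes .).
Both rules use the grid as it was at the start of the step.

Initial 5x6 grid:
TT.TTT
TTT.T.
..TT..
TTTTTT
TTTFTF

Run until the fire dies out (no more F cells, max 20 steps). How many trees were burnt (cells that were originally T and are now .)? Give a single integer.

Step 1: +4 fires, +2 burnt (F count now 4)
Step 2: +4 fires, +4 burnt (F count now 4)
Step 3: +3 fires, +4 burnt (F count now 3)
Step 4: +2 fires, +3 burnt (F count now 2)
Step 5: +1 fires, +2 burnt (F count now 1)
Step 6: +2 fires, +1 burnt (F count now 2)
Step 7: +1 fires, +2 burnt (F count now 1)
Step 8: +0 fires, +1 burnt (F count now 0)
Fire out after step 8
Initially T: 21, now '.': 26
Total burnt (originally-T cells now '.'): 17

Answer: 17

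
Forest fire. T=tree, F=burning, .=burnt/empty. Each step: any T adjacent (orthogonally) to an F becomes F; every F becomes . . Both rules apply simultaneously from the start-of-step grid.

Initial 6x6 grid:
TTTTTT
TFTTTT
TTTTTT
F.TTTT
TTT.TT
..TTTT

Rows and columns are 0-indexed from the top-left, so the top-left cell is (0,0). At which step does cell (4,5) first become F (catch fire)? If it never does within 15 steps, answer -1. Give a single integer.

Step 1: cell (4,5)='T' (+6 fires, +2 burnt)
Step 2: cell (4,5)='T' (+5 fires, +6 burnt)
Step 3: cell (4,5)='T' (+5 fires, +5 burnt)
Step 4: cell (4,5)='T' (+5 fires, +5 burnt)
Step 5: cell (4,5)='T' (+4 fires, +5 burnt)
Step 6: cell (4,5)='T' (+3 fires, +4 burnt)
Step 7: cell (4,5)='F' (+2 fires, +3 burnt)
  -> target ignites at step 7
Step 8: cell (4,5)='.' (+0 fires, +2 burnt)
  fire out at step 8

7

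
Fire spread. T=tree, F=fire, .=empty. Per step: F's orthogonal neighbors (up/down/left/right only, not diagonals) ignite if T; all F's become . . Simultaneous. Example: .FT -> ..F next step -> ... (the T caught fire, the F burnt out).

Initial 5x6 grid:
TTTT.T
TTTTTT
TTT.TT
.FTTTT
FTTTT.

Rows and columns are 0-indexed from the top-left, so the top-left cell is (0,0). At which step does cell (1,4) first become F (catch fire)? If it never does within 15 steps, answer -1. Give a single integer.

Step 1: cell (1,4)='T' (+3 fires, +2 burnt)
Step 2: cell (1,4)='T' (+5 fires, +3 burnt)
Step 3: cell (1,4)='T' (+5 fires, +5 burnt)
Step 4: cell (1,4)='T' (+6 fires, +5 burnt)
Step 5: cell (1,4)='F' (+3 fires, +6 burnt)
  -> target ignites at step 5
Step 6: cell (1,4)='.' (+1 fires, +3 burnt)
Step 7: cell (1,4)='.' (+1 fires, +1 burnt)
Step 8: cell (1,4)='.' (+0 fires, +1 burnt)
  fire out at step 8

5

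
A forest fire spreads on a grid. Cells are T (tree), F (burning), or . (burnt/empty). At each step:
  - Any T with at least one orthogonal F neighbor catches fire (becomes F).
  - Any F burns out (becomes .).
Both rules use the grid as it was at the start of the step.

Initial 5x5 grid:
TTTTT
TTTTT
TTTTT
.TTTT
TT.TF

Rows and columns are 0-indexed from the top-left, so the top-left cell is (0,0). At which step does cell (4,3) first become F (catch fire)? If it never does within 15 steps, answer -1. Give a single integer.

Step 1: cell (4,3)='F' (+2 fires, +1 burnt)
  -> target ignites at step 1
Step 2: cell (4,3)='.' (+2 fires, +2 burnt)
Step 3: cell (4,3)='.' (+3 fires, +2 burnt)
Step 4: cell (4,3)='.' (+4 fires, +3 burnt)
Step 5: cell (4,3)='.' (+4 fires, +4 burnt)
Step 6: cell (4,3)='.' (+4 fires, +4 burnt)
Step 7: cell (4,3)='.' (+2 fires, +4 burnt)
Step 8: cell (4,3)='.' (+1 fires, +2 burnt)
Step 9: cell (4,3)='.' (+0 fires, +1 burnt)
  fire out at step 9

1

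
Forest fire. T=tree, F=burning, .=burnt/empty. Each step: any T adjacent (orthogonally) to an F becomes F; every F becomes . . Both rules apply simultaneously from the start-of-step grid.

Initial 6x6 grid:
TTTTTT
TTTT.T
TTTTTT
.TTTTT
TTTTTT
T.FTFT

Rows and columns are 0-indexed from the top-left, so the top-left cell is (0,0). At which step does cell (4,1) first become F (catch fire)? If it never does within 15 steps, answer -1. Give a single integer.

Step 1: cell (4,1)='T' (+4 fires, +2 burnt)
Step 2: cell (4,1)='F' (+5 fires, +4 burnt)
  -> target ignites at step 2
Step 3: cell (4,1)='.' (+6 fires, +5 burnt)
Step 4: cell (4,1)='.' (+5 fires, +6 burnt)
Step 5: cell (4,1)='.' (+5 fires, +5 burnt)
Step 6: cell (4,1)='.' (+4 fires, +5 burnt)
Step 7: cell (4,1)='.' (+2 fires, +4 burnt)
Step 8: cell (4,1)='.' (+0 fires, +2 burnt)
  fire out at step 8

2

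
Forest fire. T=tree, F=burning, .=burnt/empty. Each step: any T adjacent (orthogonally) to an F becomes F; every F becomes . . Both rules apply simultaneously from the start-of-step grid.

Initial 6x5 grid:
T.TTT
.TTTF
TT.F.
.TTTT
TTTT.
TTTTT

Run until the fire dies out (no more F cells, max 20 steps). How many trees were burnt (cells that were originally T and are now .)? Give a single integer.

Answer: 21

Derivation:
Step 1: +3 fires, +2 burnt (F count now 3)
Step 2: +5 fires, +3 burnt (F count now 5)
Step 3: +5 fires, +5 burnt (F count now 5)
Step 4: +4 fires, +5 burnt (F count now 4)
Step 5: +3 fires, +4 burnt (F count now 3)
Step 6: +1 fires, +3 burnt (F count now 1)
Step 7: +0 fires, +1 burnt (F count now 0)
Fire out after step 7
Initially T: 22, now '.': 29
Total burnt (originally-T cells now '.'): 21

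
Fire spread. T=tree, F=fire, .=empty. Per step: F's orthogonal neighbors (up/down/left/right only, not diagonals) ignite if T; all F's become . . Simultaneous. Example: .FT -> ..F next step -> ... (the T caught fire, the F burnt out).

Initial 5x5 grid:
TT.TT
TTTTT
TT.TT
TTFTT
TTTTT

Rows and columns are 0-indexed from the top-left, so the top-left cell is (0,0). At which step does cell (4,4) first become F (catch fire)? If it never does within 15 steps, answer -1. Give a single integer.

Step 1: cell (4,4)='T' (+3 fires, +1 burnt)
Step 2: cell (4,4)='T' (+6 fires, +3 burnt)
Step 3: cell (4,4)='F' (+6 fires, +6 burnt)
  -> target ignites at step 3
Step 4: cell (4,4)='.' (+5 fires, +6 burnt)
Step 5: cell (4,4)='.' (+2 fires, +5 burnt)
Step 6: cell (4,4)='.' (+0 fires, +2 burnt)
  fire out at step 6

3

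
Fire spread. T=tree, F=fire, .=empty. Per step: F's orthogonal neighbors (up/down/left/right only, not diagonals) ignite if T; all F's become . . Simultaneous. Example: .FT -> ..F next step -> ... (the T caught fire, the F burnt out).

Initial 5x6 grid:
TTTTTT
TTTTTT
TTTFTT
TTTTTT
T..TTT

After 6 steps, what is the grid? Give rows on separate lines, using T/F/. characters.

Step 1: 4 trees catch fire, 1 burn out
  TTTTTT
  TTTFTT
  TTF.FT
  TTTFTT
  T..TTT
Step 2: 8 trees catch fire, 4 burn out
  TTTFTT
  TTF.FT
  TF...F
  TTF.FT
  T..FTT
Step 3: 8 trees catch fire, 8 burn out
  TTF.FT
  TF...F
  F.....
  TF...F
  T...FT
Step 4: 5 trees catch fire, 8 burn out
  TF...F
  F.....
  ......
  F.....
  T....F
Step 5: 2 trees catch fire, 5 burn out
  F.....
  ......
  ......
  ......
  F.....
Step 6: 0 trees catch fire, 2 burn out
  ......
  ......
  ......
  ......
  ......

......
......
......
......
......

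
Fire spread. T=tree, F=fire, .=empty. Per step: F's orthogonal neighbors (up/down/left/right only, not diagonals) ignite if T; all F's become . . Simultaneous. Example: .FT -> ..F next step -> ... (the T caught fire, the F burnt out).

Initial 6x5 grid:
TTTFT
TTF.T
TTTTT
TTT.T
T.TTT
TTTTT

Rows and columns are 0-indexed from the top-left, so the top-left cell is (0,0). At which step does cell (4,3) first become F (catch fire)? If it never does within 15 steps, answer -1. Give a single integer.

Step 1: cell (4,3)='T' (+4 fires, +2 burnt)
Step 2: cell (4,3)='T' (+6 fires, +4 burnt)
Step 3: cell (4,3)='T' (+5 fires, +6 burnt)
Step 4: cell (4,3)='F' (+4 fires, +5 burnt)
  -> target ignites at step 4
Step 5: cell (4,3)='.' (+4 fires, +4 burnt)
Step 6: cell (4,3)='.' (+2 fires, +4 burnt)
Step 7: cell (4,3)='.' (+0 fires, +2 burnt)
  fire out at step 7

4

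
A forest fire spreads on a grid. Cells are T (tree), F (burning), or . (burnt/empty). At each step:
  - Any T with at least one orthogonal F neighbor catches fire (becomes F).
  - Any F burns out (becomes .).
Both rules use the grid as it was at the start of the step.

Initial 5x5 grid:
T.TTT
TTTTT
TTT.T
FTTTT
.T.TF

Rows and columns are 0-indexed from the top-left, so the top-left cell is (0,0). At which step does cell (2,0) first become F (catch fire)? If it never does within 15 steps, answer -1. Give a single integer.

Step 1: cell (2,0)='F' (+4 fires, +2 burnt)
  -> target ignites at step 1
Step 2: cell (2,0)='.' (+6 fires, +4 burnt)
Step 3: cell (2,0)='.' (+4 fires, +6 burnt)
Step 4: cell (2,0)='.' (+3 fires, +4 burnt)
Step 5: cell (2,0)='.' (+2 fires, +3 burnt)
Step 6: cell (2,0)='.' (+0 fires, +2 burnt)
  fire out at step 6

1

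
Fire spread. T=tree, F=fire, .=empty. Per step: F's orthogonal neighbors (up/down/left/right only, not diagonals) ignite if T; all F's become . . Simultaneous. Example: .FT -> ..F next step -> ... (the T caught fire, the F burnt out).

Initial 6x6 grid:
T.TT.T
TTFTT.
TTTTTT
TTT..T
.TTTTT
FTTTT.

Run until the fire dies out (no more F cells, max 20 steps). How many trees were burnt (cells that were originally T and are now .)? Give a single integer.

Step 1: +5 fires, +2 burnt (F count now 5)
Step 2: +8 fires, +5 burnt (F count now 8)
Step 3: +6 fires, +8 burnt (F count now 6)
Step 4: +4 fires, +6 burnt (F count now 4)
Step 5: +2 fires, +4 burnt (F count now 2)
Step 6: +1 fires, +2 burnt (F count now 1)
Step 7: +0 fires, +1 burnt (F count now 0)
Fire out after step 7
Initially T: 27, now '.': 35
Total burnt (originally-T cells now '.'): 26

Answer: 26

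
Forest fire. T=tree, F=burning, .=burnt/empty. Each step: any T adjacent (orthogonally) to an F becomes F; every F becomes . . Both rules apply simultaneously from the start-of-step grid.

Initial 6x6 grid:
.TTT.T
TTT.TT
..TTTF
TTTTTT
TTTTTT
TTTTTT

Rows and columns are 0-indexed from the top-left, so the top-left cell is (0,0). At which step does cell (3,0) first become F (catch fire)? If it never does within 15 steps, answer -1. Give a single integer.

Step 1: cell (3,0)='T' (+3 fires, +1 burnt)
Step 2: cell (3,0)='T' (+5 fires, +3 burnt)
Step 3: cell (3,0)='T' (+4 fires, +5 burnt)
Step 4: cell (3,0)='T' (+4 fires, +4 burnt)
Step 5: cell (3,0)='T' (+5 fires, +4 burnt)
Step 6: cell (3,0)='F' (+6 fires, +5 burnt)
  -> target ignites at step 6
Step 7: cell (3,0)='.' (+2 fires, +6 burnt)
Step 8: cell (3,0)='.' (+1 fires, +2 burnt)
Step 9: cell (3,0)='.' (+0 fires, +1 burnt)
  fire out at step 9

6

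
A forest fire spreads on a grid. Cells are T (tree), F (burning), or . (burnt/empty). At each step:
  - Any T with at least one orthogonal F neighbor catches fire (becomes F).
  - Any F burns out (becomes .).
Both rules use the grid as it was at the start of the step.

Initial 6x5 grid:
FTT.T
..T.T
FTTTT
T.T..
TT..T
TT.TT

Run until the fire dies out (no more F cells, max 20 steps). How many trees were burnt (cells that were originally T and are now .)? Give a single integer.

Answer: 15

Derivation:
Step 1: +3 fires, +2 burnt (F count now 3)
Step 2: +3 fires, +3 burnt (F count now 3)
Step 3: +5 fires, +3 burnt (F count now 5)
Step 4: +2 fires, +5 burnt (F count now 2)
Step 5: +1 fires, +2 burnt (F count now 1)
Step 6: +1 fires, +1 burnt (F count now 1)
Step 7: +0 fires, +1 burnt (F count now 0)
Fire out after step 7
Initially T: 18, now '.': 27
Total burnt (originally-T cells now '.'): 15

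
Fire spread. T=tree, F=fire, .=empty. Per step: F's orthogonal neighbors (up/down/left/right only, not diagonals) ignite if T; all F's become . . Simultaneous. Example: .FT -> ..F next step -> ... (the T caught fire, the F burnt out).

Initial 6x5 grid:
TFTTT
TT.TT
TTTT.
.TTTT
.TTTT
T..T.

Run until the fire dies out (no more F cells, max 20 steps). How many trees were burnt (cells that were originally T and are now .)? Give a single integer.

Step 1: +3 fires, +1 burnt (F count now 3)
Step 2: +3 fires, +3 burnt (F count now 3)
Step 3: +5 fires, +3 burnt (F count now 5)
Step 4: +4 fires, +5 burnt (F count now 4)
Step 5: +2 fires, +4 burnt (F count now 2)
Step 6: +2 fires, +2 burnt (F count now 2)
Step 7: +2 fires, +2 burnt (F count now 2)
Step 8: +0 fires, +2 burnt (F count now 0)
Fire out after step 8
Initially T: 22, now '.': 29
Total burnt (originally-T cells now '.'): 21

Answer: 21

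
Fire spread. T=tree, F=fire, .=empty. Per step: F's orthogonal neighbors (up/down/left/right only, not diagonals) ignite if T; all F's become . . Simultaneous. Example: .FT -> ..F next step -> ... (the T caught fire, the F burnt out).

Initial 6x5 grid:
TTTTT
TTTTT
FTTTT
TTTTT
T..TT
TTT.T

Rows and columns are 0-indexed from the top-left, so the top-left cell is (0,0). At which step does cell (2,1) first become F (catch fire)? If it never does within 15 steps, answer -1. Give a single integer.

Step 1: cell (2,1)='F' (+3 fires, +1 burnt)
  -> target ignites at step 1
Step 2: cell (2,1)='.' (+5 fires, +3 burnt)
Step 3: cell (2,1)='.' (+5 fires, +5 burnt)
Step 4: cell (2,1)='.' (+5 fires, +5 burnt)
Step 5: cell (2,1)='.' (+5 fires, +5 burnt)
Step 6: cell (2,1)='.' (+2 fires, +5 burnt)
Step 7: cell (2,1)='.' (+1 fires, +2 burnt)
Step 8: cell (2,1)='.' (+0 fires, +1 burnt)
  fire out at step 8

1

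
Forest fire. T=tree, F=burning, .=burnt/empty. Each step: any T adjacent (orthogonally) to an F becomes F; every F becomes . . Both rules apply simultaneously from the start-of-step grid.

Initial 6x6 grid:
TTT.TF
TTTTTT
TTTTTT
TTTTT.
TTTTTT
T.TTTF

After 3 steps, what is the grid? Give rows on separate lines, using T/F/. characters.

Step 1: 4 trees catch fire, 2 burn out
  TTT.F.
  TTTTTF
  TTTTTT
  TTTTT.
  TTTTTF
  T.TTF.
Step 2: 4 trees catch fire, 4 burn out
  TTT...
  TTTTF.
  TTTTTF
  TTTTT.
  TTTTF.
  T.TF..
Step 3: 5 trees catch fire, 4 burn out
  TTT...
  TTTF..
  TTTTF.
  TTTTF.
  TTTF..
  T.F...

TTT...
TTTF..
TTTTF.
TTTTF.
TTTF..
T.F...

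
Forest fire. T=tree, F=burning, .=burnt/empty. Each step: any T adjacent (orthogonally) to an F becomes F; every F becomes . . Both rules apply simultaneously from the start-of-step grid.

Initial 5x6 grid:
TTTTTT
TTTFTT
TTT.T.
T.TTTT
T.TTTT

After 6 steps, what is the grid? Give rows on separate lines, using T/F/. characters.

Step 1: 3 trees catch fire, 1 burn out
  TTTFTT
  TTF.FT
  TTT.T.
  T.TTTT
  T.TTTT
Step 2: 6 trees catch fire, 3 burn out
  TTF.FT
  TF...F
  TTF.F.
  T.TTTT
  T.TTTT
Step 3: 6 trees catch fire, 6 burn out
  TF...F
  F.....
  TF....
  T.FTFT
  T.TTTT
Step 4: 6 trees catch fire, 6 burn out
  F.....
  ......
  F.....
  T..F.F
  T.FTFT
Step 5: 3 trees catch fire, 6 burn out
  ......
  ......
  ......
  F.....
  T..F.F
Step 6: 1 trees catch fire, 3 burn out
  ......
  ......
  ......
  ......
  F.....

......
......
......
......
F.....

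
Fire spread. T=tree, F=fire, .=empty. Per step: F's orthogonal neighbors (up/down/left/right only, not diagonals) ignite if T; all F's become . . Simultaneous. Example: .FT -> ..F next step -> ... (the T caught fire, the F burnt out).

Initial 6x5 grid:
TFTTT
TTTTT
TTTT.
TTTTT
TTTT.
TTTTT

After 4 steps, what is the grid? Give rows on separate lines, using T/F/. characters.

Step 1: 3 trees catch fire, 1 burn out
  F.FTT
  TFTTT
  TTTT.
  TTTTT
  TTTT.
  TTTTT
Step 2: 4 trees catch fire, 3 burn out
  ...FT
  F.FTT
  TFTT.
  TTTTT
  TTTT.
  TTTTT
Step 3: 5 trees catch fire, 4 burn out
  ....F
  ...FT
  F.FT.
  TFTTT
  TTTT.
  TTTTT
Step 4: 5 trees catch fire, 5 burn out
  .....
  ....F
  ...F.
  F.FTT
  TFTT.
  TTTTT

.....
....F
...F.
F.FTT
TFTT.
TTTTT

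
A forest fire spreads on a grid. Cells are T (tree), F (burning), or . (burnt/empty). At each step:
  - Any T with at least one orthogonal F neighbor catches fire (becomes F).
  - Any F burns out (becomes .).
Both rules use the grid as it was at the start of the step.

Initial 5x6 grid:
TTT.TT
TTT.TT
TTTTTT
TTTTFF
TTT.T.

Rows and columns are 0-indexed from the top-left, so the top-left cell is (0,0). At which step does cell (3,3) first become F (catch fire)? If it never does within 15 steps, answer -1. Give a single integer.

Step 1: cell (3,3)='F' (+4 fires, +2 burnt)
  -> target ignites at step 1
Step 2: cell (3,3)='.' (+4 fires, +4 burnt)
Step 3: cell (3,3)='.' (+5 fires, +4 burnt)
Step 4: cell (3,3)='.' (+4 fires, +5 burnt)
Step 5: cell (3,3)='.' (+4 fires, +4 burnt)
Step 6: cell (3,3)='.' (+2 fires, +4 burnt)
Step 7: cell (3,3)='.' (+1 fires, +2 burnt)
Step 8: cell (3,3)='.' (+0 fires, +1 burnt)
  fire out at step 8

1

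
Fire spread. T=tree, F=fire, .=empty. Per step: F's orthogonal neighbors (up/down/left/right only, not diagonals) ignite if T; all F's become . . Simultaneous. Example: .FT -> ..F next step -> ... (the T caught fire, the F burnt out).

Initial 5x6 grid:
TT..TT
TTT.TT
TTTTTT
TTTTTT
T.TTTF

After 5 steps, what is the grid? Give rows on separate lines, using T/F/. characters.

Step 1: 2 trees catch fire, 1 burn out
  TT..TT
  TTT.TT
  TTTTTT
  TTTTTF
  T.TTF.
Step 2: 3 trees catch fire, 2 burn out
  TT..TT
  TTT.TT
  TTTTTF
  TTTTF.
  T.TF..
Step 3: 4 trees catch fire, 3 burn out
  TT..TT
  TTT.TF
  TTTTF.
  TTTF..
  T.F...
Step 4: 4 trees catch fire, 4 burn out
  TT..TF
  TTT.F.
  TTTF..
  TTF...
  T.....
Step 5: 3 trees catch fire, 4 burn out
  TT..F.
  TTT...
  TTF...
  TF....
  T.....

TT..F.
TTT...
TTF...
TF....
T.....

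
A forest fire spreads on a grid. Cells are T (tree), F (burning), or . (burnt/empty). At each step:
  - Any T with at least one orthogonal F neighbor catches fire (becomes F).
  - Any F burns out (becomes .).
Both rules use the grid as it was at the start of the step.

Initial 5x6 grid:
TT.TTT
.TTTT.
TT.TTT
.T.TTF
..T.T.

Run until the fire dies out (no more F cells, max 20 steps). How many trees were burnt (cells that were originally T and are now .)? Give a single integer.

Answer: 18

Derivation:
Step 1: +2 fires, +1 burnt (F count now 2)
Step 2: +3 fires, +2 burnt (F count now 3)
Step 3: +2 fires, +3 burnt (F count now 2)
Step 4: +2 fires, +2 burnt (F count now 2)
Step 5: +3 fires, +2 burnt (F count now 3)
Step 6: +1 fires, +3 burnt (F count now 1)
Step 7: +2 fires, +1 burnt (F count now 2)
Step 8: +3 fires, +2 burnt (F count now 3)
Step 9: +0 fires, +3 burnt (F count now 0)
Fire out after step 9
Initially T: 19, now '.': 29
Total burnt (originally-T cells now '.'): 18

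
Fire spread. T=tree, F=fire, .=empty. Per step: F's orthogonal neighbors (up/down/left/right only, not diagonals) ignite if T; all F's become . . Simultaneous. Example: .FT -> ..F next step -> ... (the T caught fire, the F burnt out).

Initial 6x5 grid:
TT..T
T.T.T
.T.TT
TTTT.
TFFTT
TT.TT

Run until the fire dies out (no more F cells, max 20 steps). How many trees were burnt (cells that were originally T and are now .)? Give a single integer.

Step 1: +5 fires, +2 burnt (F count now 5)
Step 2: +6 fires, +5 burnt (F count now 6)
Step 3: +2 fires, +6 burnt (F count now 2)
Step 4: +1 fires, +2 burnt (F count now 1)
Step 5: +1 fires, +1 burnt (F count now 1)
Step 6: +1 fires, +1 burnt (F count now 1)
Step 7: +0 fires, +1 burnt (F count now 0)
Fire out after step 7
Initially T: 20, now '.': 26
Total burnt (originally-T cells now '.'): 16

Answer: 16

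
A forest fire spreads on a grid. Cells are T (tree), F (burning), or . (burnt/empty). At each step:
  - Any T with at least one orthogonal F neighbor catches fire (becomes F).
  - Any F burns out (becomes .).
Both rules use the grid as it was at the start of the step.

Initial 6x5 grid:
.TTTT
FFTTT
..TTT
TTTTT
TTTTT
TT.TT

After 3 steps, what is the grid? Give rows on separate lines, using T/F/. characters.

Step 1: 2 trees catch fire, 2 burn out
  .FTTT
  ..FTT
  ..TTT
  TTTTT
  TTTTT
  TT.TT
Step 2: 3 trees catch fire, 2 burn out
  ..FTT
  ...FT
  ..FTT
  TTTTT
  TTTTT
  TT.TT
Step 3: 4 trees catch fire, 3 burn out
  ...FT
  ....F
  ...FT
  TTFTT
  TTTTT
  TT.TT

...FT
....F
...FT
TTFTT
TTTTT
TT.TT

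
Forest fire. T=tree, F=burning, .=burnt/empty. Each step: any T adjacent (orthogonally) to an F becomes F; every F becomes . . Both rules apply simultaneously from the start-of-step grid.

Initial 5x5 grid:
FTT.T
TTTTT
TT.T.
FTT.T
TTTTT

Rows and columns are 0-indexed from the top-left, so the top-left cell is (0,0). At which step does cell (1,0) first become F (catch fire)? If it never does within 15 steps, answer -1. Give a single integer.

Step 1: cell (1,0)='F' (+5 fires, +2 burnt)
  -> target ignites at step 1
Step 2: cell (1,0)='.' (+5 fires, +5 burnt)
Step 3: cell (1,0)='.' (+2 fires, +5 burnt)
Step 4: cell (1,0)='.' (+2 fires, +2 burnt)
Step 5: cell (1,0)='.' (+3 fires, +2 burnt)
Step 6: cell (1,0)='.' (+2 fires, +3 burnt)
Step 7: cell (1,0)='.' (+0 fires, +2 burnt)
  fire out at step 7

1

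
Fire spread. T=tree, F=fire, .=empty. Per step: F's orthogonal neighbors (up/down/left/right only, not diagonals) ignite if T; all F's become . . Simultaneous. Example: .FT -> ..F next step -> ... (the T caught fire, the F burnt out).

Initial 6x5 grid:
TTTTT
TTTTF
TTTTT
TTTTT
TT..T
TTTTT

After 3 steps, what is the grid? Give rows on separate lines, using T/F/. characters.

Step 1: 3 trees catch fire, 1 burn out
  TTTTF
  TTTF.
  TTTTF
  TTTTT
  TT..T
  TTTTT
Step 2: 4 trees catch fire, 3 burn out
  TTTF.
  TTF..
  TTTF.
  TTTTF
  TT..T
  TTTTT
Step 3: 5 trees catch fire, 4 burn out
  TTF..
  TF...
  TTF..
  TTTF.
  TT..F
  TTTTT

TTF..
TF...
TTF..
TTTF.
TT..F
TTTTT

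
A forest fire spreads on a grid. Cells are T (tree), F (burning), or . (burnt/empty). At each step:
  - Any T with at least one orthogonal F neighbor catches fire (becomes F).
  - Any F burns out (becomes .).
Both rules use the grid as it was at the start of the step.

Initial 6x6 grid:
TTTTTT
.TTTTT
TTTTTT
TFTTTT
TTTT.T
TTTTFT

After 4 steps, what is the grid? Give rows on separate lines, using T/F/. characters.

Step 1: 6 trees catch fire, 2 burn out
  TTTTTT
  .TTTTT
  TFTTTT
  F.FTTT
  TFTT.T
  TTTF.F
Step 2: 10 trees catch fire, 6 burn out
  TTTTTT
  .FTTTT
  F.FTTT
  ...FTT
  F.FF.F
  TFF...
Step 3: 6 trees catch fire, 10 burn out
  TFTTTT
  ..FTTT
  ...FTT
  ....FF
  ......
  F.....
Step 4: 5 trees catch fire, 6 burn out
  F.FTTT
  ...FTT
  ....FF
  ......
  ......
  ......

F.FTTT
...FTT
....FF
......
......
......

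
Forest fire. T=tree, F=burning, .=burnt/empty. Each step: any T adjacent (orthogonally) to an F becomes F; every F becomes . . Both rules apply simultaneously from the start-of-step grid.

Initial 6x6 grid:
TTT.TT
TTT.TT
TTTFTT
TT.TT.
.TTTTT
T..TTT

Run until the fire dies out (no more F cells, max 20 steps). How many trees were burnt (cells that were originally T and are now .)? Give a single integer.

Step 1: +3 fires, +1 burnt (F count now 3)
Step 2: +6 fires, +3 burnt (F count now 6)
Step 3: +9 fires, +6 burnt (F count now 9)
Step 4: +7 fires, +9 burnt (F count now 7)
Step 5: +2 fires, +7 burnt (F count now 2)
Step 6: +0 fires, +2 burnt (F count now 0)
Fire out after step 6
Initially T: 28, now '.': 35
Total burnt (originally-T cells now '.'): 27

Answer: 27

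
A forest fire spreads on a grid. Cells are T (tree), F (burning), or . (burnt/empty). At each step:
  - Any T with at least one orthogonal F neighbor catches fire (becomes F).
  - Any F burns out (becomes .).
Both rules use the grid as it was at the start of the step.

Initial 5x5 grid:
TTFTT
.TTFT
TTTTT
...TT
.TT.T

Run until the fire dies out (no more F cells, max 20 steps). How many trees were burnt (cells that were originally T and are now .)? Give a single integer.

Step 1: +5 fires, +2 burnt (F count now 5)
Step 2: +6 fires, +5 burnt (F count now 6)
Step 3: +2 fires, +6 burnt (F count now 2)
Step 4: +2 fires, +2 burnt (F count now 2)
Step 5: +0 fires, +2 burnt (F count now 0)
Fire out after step 5
Initially T: 17, now '.': 23
Total burnt (originally-T cells now '.'): 15

Answer: 15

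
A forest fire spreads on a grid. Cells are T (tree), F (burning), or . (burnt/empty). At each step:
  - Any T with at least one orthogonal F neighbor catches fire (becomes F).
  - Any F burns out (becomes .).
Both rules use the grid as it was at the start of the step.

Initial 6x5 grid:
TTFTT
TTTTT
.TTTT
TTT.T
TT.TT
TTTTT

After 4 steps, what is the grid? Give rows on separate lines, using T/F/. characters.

Step 1: 3 trees catch fire, 1 burn out
  TF.FT
  TTFTT
  .TTTT
  TTT.T
  TT.TT
  TTTTT
Step 2: 5 trees catch fire, 3 burn out
  F...F
  TF.FT
  .TFTT
  TTT.T
  TT.TT
  TTTTT
Step 3: 5 trees catch fire, 5 burn out
  .....
  F...F
  .F.FT
  TTF.T
  TT.TT
  TTTTT
Step 4: 2 trees catch fire, 5 burn out
  .....
  .....
  ....F
  TF..T
  TT.TT
  TTTTT

.....
.....
....F
TF..T
TT.TT
TTTTT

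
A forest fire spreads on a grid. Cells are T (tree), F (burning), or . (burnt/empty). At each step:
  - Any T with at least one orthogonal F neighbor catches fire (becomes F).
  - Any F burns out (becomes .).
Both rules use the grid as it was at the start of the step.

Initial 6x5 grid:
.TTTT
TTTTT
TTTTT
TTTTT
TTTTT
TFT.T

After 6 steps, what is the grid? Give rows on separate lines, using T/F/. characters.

Step 1: 3 trees catch fire, 1 burn out
  .TTTT
  TTTTT
  TTTTT
  TTTTT
  TFTTT
  F.F.T
Step 2: 3 trees catch fire, 3 burn out
  .TTTT
  TTTTT
  TTTTT
  TFTTT
  F.FTT
  ....T
Step 3: 4 trees catch fire, 3 burn out
  .TTTT
  TTTTT
  TFTTT
  F.FTT
  ...FT
  ....T
Step 4: 5 trees catch fire, 4 burn out
  .TTTT
  TFTTT
  F.FTT
  ...FT
  ....F
  ....T
Step 5: 6 trees catch fire, 5 burn out
  .FTTT
  F.FTT
  ...FT
  ....F
  .....
  ....F
Step 6: 3 trees catch fire, 6 burn out
  ..FTT
  ...FT
  ....F
  .....
  .....
  .....

..FTT
...FT
....F
.....
.....
.....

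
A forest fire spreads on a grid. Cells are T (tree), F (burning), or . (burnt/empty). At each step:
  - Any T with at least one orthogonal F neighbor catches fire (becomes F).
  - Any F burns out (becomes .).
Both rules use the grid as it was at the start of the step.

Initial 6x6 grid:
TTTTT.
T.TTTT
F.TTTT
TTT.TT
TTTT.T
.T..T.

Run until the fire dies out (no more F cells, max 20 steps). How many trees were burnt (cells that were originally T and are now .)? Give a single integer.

Answer: 25

Derivation:
Step 1: +2 fires, +1 burnt (F count now 2)
Step 2: +3 fires, +2 burnt (F count now 3)
Step 3: +3 fires, +3 burnt (F count now 3)
Step 4: +4 fires, +3 burnt (F count now 4)
Step 5: +4 fires, +4 burnt (F count now 4)
Step 6: +3 fires, +4 burnt (F count now 3)
Step 7: +3 fires, +3 burnt (F count now 3)
Step 8: +2 fires, +3 burnt (F count now 2)
Step 9: +1 fires, +2 burnt (F count now 1)
Step 10: +0 fires, +1 burnt (F count now 0)
Fire out after step 10
Initially T: 26, now '.': 35
Total burnt (originally-T cells now '.'): 25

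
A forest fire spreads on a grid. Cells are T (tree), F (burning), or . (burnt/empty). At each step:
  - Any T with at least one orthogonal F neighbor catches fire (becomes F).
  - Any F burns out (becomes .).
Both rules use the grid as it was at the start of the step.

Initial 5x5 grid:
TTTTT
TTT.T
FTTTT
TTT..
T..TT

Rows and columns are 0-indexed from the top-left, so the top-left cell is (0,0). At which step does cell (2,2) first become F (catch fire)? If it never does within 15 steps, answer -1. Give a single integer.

Step 1: cell (2,2)='T' (+3 fires, +1 burnt)
Step 2: cell (2,2)='F' (+5 fires, +3 burnt)
  -> target ignites at step 2
Step 3: cell (2,2)='.' (+4 fires, +5 burnt)
Step 4: cell (2,2)='.' (+2 fires, +4 burnt)
Step 5: cell (2,2)='.' (+2 fires, +2 burnt)
Step 6: cell (2,2)='.' (+1 fires, +2 burnt)
Step 7: cell (2,2)='.' (+0 fires, +1 burnt)
  fire out at step 7

2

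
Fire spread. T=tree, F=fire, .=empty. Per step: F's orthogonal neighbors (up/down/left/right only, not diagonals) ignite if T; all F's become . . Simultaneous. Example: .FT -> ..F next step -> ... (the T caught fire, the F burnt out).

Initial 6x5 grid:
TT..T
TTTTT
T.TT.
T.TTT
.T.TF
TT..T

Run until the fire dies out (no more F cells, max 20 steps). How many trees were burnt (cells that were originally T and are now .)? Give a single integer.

Answer: 17

Derivation:
Step 1: +3 fires, +1 burnt (F count now 3)
Step 2: +1 fires, +3 burnt (F count now 1)
Step 3: +2 fires, +1 burnt (F count now 2)
Step 4: +2 fires, +2 burnt (F count now 2)
Step 5: +2 fires, +2 burnt (F count now 2)
Step 6: +2 fires, +2 burnt (F count now 2)
Step 7: +2 fires, +2 burnt (F count now 2)
Step 8: +2 fires, +2 burnt (F count now 2)
Step 9: +1 fires, +2 burnt (F count now 1)
Step 10: +0 fires, +1 burnt (F count now 0)
Fire out after step 10
Initially T: 20, now '.': 27
Total burnt (originally-T cells now '.'): 17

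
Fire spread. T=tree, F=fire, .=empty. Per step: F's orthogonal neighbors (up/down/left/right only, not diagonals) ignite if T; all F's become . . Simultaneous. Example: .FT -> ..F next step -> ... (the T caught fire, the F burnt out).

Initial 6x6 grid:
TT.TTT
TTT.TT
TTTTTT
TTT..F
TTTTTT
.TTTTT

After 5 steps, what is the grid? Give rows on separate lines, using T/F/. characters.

Step 1: 2 trees catch fire, 1 burn out
  TT.TTT
  TTT.TT
  TTTTTF
  TTT...
  TTTTTF
  .TTTTT
Step 2: 4 trees catch fire, 2 burn out
  TT.TTT
  TTT.TF
  TTTTF.
  TTT...
  TTTTF.
  .TTTTF
Step 3: 5 trees catch fire, 4 burn out
  TT.TTF
  TTT.F.
  TTTF..
  TTT...
  TTTF..
  .TTTF.
Step 4: 4 trees catch fire, 5 burn out
  TT.TF.
  TTT...
  TTF...
  TTT...
  TTF...
  .TTF..
Step 5: 6 trees catch fire, 4 burn out
  TT.F..
  TTF...
  TF....
  TTF...
  TF....
  .TF...

TT.F..
TTF...
TF....
TTF...
TF....
.TF...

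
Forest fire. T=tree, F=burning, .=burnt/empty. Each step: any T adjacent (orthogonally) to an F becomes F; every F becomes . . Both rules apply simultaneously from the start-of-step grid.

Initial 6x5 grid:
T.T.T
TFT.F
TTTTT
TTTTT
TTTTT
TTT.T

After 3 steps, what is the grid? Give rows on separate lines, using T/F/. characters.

Step 1: 5 trees catch fire, 2 burn out
  T.T.F
  F.F..
  TFTTF
  TTTTT
  TTTTT
  TTT.T
Step 2: 7 trees catch fire, 5 burn out
  F.F..
  .....
  F.FF.
  TFTTF
  TTTTT
  TTT.T
Step 3: 5 trees catch fire, 7 burn out
  .....
  .....
  .....
  F.FF.
  TFTTF
  TTT.T

.....
.....
.....
F.FF.
TFTTF
TTT.T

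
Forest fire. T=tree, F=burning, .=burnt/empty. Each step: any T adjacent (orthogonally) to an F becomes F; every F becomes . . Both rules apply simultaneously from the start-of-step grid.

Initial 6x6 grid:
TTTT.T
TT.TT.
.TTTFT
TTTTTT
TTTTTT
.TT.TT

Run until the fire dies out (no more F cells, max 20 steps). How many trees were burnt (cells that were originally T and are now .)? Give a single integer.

Step 1: +4 fires, +1 burnt (F count now 4)
Step 2: +5 fires, +4 burnt (F count now 5)
Step 3: +6 fires, +5 burnt (F count now 6)
Step 4: +5 fires, +6 burnt (F count now 5)
Step 5: +5 fires, +5 burnt (F count now 5)
Step 6: +3 fires, +5 burnt (F count now 3)
Step 7: +0 fires, +3 burnt (F count now 0)
Fire out after step 7
Initially T: 29, now '.': 35
Total burnt (originally-T cells now '.'): 28

Answer: 28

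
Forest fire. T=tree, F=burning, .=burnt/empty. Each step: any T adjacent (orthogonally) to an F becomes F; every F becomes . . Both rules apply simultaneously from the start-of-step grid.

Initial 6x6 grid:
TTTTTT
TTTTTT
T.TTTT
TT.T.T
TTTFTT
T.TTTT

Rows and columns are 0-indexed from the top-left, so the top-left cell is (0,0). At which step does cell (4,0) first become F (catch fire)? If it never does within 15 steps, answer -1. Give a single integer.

Step 1: cell (4,0)='T' (+4 fires, +1 burnt)
Step 2: cell (4,0)='T' (+5 fires, +4 burnt)
Step 3: cell (4,0)='F' (+7 fires, +5 burnt)
  -> target ignites at step 3
Step 4: cell (4,0)='.' (+6 fires, +7 burnt)
Step 5: cell (4,0)='.' (+5 fires, +6 burnt)
Step 6: cell (4,0)='.' (+3 fires, +5 burnt)
Step 7: cell (4,0)='.' (+1 fires, +3 burnt)
Step 8: cell (4,0)='.' (+0 fires, +1 burnt)
  fire out at step 8

3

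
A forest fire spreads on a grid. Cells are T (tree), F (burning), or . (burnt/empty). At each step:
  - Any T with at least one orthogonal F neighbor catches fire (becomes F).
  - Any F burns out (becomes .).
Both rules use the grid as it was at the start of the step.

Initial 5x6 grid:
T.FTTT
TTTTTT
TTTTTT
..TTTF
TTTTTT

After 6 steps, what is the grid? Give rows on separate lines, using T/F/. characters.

Step 1: 5 trees catch fire, 2 burn out
  T..FTT
  TTFTTT
  TTTTTF
  ..TTF.
  TTTTTF
Step 2: 8 trees catch fire, 5 burn out
  T...FT
  TF.FTF
  TTFTF.
  ..TF..
  TTTTF.
Step 3: 7 trees catch fire, 8 burn out
  T....F
  F...F.
  TF.F..
  ..F...
  TTTF..
Step 4: 3 trees catch fire, 7 burn out
  F.....
  ......
  F.....
  ......
  TTF...
Step 5: 1 trees catch fire, 3 burn out
  ......
  ......
  ......
  ......
  TF....
Step 6: 1 trees catch fire, 1 burn out
  ......
  ......
  ......
  ......
  F.....

......
......
......
......
F.....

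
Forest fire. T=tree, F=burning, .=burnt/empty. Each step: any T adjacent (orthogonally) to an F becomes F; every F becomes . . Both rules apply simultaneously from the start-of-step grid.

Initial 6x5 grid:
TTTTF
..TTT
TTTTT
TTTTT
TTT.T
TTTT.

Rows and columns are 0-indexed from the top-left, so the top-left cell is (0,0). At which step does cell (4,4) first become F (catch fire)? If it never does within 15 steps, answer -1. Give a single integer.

Step 1: cell (4,4)='T' (+2 fires, +1 burnt)
Step 2: cell (4,4)='T' (+3 fires, +2 burnt)
Step 3: cell (4,4)='T' (+4 fires, +3 burnt)
Step 4: cell (4,4)='F' (+4 fires, +4 burnt)
  -> target ignites at step 4
Step 5: cell (4,4)='.' (+2 fires, +4 burnt)
Step 6: cell (4,4)='.' (+3 fires, +2 burnt)
Step 7: cell (4,4)='.' (+3 fires, +3 burnt)
Step 8: cell (4,4)='.' (+3 fires, +3 burnt)
Step 9: cell (4,4)='.' (+1 fires, +3 burnt)
Step 10: cell (4,4)='.' (+0 fires, +1 burnt)
  fire out at step 10

4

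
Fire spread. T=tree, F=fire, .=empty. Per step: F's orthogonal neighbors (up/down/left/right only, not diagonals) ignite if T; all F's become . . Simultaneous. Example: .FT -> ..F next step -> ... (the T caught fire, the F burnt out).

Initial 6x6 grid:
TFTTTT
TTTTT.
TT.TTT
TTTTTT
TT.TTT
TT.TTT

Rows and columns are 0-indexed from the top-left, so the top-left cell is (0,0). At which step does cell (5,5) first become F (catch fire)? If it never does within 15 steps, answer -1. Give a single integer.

Step 1: cell (5,5)='T' (+3 fires, +1 burnt)
Step 2: cell (5,5)='T' (+4 fires, +3 burnt)
Step 3: cell (5,5)='T' (+4 fires, +4 burnt)
Step 4: cell (5,5)='T' (+6 fires, +4 burnt)
Step 5: cell (5,5)='T' (+4 fires, +6 burnt)
Step 6: cell (5,5)='T' (+4 fires, +4 burnt)
Step 7: cell (5,5)='T' (+3 fires, +4 burnt)
Step 8: cell (5,5)='T' (+2 fires, +3 burnt)
Step 9: cell (5,5)='F' (+1 fires, +2 burnt)
  -> target ignites at step 9
Step 10: cell (5,5)='.' (+0 fires, +1 burnt)
  fire out at step 10

9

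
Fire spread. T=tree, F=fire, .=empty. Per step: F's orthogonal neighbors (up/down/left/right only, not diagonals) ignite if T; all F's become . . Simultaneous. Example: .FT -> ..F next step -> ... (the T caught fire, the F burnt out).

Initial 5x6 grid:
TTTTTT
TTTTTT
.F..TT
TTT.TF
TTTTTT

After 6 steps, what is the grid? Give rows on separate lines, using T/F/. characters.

Step 1: 5 trees catch fire, 2 burn out
  TTTTTT
  TFTTTT
  ....TF
  TFT.F.
  TTTTTF
Step 2: 9 trees catch fire, 5 burn out
  TFTTTT
  F.FTTF
  ....F.
  F.F...
  TFTTF.
Step 3: 8 trees catch fire, 9 burn out
  F.FTTF
  ...FF.
  ......
  ......
  F.FF..
Step 4: 2 trees catch fire, 8 burn out
  ...FF.
  ......
  ......
  ......
  ......
Step 5: 0 trees catch fire, 2 burn out
  ......
  ......
  ......
  ......
  ......
Step 6: 0 trees catch fire, 0 burn out
  ......
  ......
  ......
  ......
  ......

......
......
......
......
......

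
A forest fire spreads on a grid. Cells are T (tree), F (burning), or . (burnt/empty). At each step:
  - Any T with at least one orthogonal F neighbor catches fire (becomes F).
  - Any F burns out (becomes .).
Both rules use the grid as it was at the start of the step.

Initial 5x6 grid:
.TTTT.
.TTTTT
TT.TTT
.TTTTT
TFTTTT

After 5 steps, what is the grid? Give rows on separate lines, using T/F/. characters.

Step 1: 3 trees catch fire, 1 burn out
  .TTTT.
  .TTTTT
  TT.TTT
  .FTTTT
  F.FTTT
Step 2: 3 trees catch fire, 3 burn out
  .TTTT.
  .TTTTT
  TF.TTT
  ..FTTT
  ...FTT
Step 3: 4 trees catch fire, 3 burn out
  .TTTT.
  .FTTTT
  F..TTT
  ...FTT
  ....FT
Step 4: 5 trees catch fire, 4 burn out
  .FTTT.
  ..FTTT
  ...FTT
  ....FT
  .....F
Step 5: 4 trees catch fire, 5 burn out
  ..FTT.
  ...FTT
  ....FT
  .....F
  ......

..FTT.
...FTT
....FT
.....F
......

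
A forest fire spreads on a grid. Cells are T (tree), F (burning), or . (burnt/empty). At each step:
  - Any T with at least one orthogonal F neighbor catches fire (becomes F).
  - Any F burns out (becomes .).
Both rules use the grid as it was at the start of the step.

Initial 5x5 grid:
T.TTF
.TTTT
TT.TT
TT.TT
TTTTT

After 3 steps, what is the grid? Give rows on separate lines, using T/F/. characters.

Step 1: 2 trees catch fire, 1 burn out
  T.TF.
  .TTTF
  TT.TT
  TT.TT
  TTTTT
Step 2: 3 trees catch fire, 2 burn out
  T.F..
  .TTF.
  TT.TF
  TT.TT
  TTTTT
Step 3: 3 trees catch fire, 3 burn out
  T....
  .TF..
  TT.F.
  TT.TF
  TTTTT

T....
.TF..
TT.F.
TT.TF
TTTTT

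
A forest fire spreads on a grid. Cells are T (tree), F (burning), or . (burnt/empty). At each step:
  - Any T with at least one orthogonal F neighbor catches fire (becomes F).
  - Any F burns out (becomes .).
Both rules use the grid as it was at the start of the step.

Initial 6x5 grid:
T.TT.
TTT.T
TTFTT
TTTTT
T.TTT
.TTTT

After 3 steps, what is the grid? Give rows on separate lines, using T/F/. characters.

Step 1: 4 trees catch fire, 1 burn out
  T.TT.
  TTF.T
  TF.FT
  TTFTT
  T.TTT
  .TTTT
Step 2: 7 trees catch fire, 4 burn out
  T.FT.
  TF..T
  F...F
  TF.FT
  T.FTT
  .TTTT
Step 3: 7 trees catch fire, 7 burn out
  T..F.
  F...F
  .....
  F...F
  T..FT
  .TFTT

T..F.
F...F
.....
F...F
T..FT
.TFTT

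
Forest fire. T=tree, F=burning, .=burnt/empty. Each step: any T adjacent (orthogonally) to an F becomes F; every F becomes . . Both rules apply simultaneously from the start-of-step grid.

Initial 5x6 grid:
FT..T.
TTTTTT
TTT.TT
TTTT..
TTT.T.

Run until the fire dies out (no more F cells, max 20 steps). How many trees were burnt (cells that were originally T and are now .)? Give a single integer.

Step 1: +2 fires, +1 burnt (F count now 2)
Step 2: +2 fires, +2 burnt (F count now 2)
Step 3: +3 fires, +2 burnt (F count now 3)
Step 4: +4 fires, +3 burnt (F count now 4)
Step 5: +3 fires, +4 burnt (F count now 3)
Step 6: +5 fires, +3 burnt (F count now 5)
Step 7: +1 fires, +5 burnt (F count now 1)
Step 8: +0 fires, +1 burnt (F count now 0)
Fire out after step 8
Initially T: 21, now '.': 29
Total burnt (originally-T cells now '.'): 20

Answer: 20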